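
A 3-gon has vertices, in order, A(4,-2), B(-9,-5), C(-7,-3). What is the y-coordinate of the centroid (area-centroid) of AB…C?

Apply Gauss's area formula. First the cross-terms c_i = x_i·y_{i+1} − x_{i+1}·y_i:
  -38, -8, 26  ⇒  2A = -20, A = -10.
Then Σ (y_i + y_{i+1})·c_i = 200, so ȳ = 200 / (6·(-10)) = -10/3.

-10/3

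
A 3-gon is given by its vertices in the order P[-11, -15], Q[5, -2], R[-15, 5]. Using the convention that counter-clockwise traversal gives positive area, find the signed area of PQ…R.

186

Apply the surveyor's formula: 2A = Σ (x_i·y_{i+1} − x_{i+1}·y_i), indices taken mod 3.
P→Q: (-11)(-2) − (5)(-15) = 97
Q→R: (5)(5) − (-15)(-2) = -5
R→P: (-15)(-15) − (-11)(5) = 280
Σ = 372
Signed area = Σ/2 = 186 (positive ⇒ counter-clockwise traversal).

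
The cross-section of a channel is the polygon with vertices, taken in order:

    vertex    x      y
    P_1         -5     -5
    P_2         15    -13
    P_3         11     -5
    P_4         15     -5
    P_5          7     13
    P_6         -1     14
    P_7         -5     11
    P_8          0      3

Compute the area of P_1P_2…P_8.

314

Apply the surveyor's formula: 2A = Σ (x_i·y_{i+1} − x_{i+1}·y_i), indices taken mod 8.
Σ = (140) + (68) + (20) + (230) + (111) + (59) + (-15) + (15) = 628
Area = |Σ|/2 = 314.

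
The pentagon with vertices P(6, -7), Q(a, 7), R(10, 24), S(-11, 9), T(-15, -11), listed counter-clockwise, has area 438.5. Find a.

4

Write out the shoelace sum; only the two edges meeting at Q involve a:
2·Area = [(6·7 − a·(-7)) + (a·24 − 10·7)] + 781
       = 31·a + 753 = 877
⇒ a = 4.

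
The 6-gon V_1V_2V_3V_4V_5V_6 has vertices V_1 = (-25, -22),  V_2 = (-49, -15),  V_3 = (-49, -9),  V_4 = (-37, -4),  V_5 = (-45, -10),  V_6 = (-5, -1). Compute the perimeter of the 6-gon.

|V_1V_2| = √((-24)² + (7)²) = √625 = 25
|V_2V_3| = √((0)² + (6)²) = √36 = 6
|V_3V_4| = √((12)² + (5)²) = √169 = 13
|V_4V_5| = √((-8)² + (-6)²) = √100 = 10
|V_5V_6| = √((40)² + (9)²) = √1681 = 41
|V_6V_1| = √((-20)² + (-21)²) = √841 = 29
Perimeter = 25 + 6 + 13 + 10 + 41 + 29 = 124.

124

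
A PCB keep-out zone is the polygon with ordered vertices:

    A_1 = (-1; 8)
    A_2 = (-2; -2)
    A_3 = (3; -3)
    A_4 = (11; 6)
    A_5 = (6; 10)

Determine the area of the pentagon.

106.5

A_1→A_2: (-1)(-2) − (-2)(8) = 18
A_2→A_3: (-2)(-3) − (3)(-2) = 12
A_3→A_4: (3)(6) − (11)(-3) = 51
A_4→A_5: (11)(10) − (6)(6) = 74
A_5→A_1: (6)(8) − (-1)(10) = 58
Σ = 213
Area = |Σ|/2 = 106.5.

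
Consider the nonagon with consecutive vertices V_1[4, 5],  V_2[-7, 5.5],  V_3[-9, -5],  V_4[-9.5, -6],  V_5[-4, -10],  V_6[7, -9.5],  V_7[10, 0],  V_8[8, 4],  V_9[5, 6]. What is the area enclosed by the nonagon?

245.5

Cross-terms: 57, 84.5, 6.5, 71, 108, 95, 40, 28, 1  ⇒  Σ = 491
Area = |Σ|/2 = 245.5.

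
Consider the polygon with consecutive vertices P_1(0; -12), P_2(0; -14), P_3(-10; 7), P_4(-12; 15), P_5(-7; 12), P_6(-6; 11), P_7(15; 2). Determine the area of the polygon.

Apply the shoelace formula: 2A = Σ (x_i·y_{i+1} − x_{i+1}·y_i), indices taken mod 7.
Σ = (0) + (-140) + (-66) + (-39) + (-5) + (-177) + (-180) = -607
Area = |Σ|/2 = 303.5.

303.5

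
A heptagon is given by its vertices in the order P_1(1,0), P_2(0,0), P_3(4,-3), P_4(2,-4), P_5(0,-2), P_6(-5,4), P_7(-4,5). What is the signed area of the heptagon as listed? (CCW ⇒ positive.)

Apply the shoelace (surveyor's) formula: 2A = Σ (x_i·y_{i+1} − x_{i+1}·y_i), indices taken mod 7.
Σ = (0) + (0) + (-10) + (-4) + (-10) + (-9) + (-5) = -38
Signed area = Σ/2 = -19 (negative ⇒ clockwise traversal).

-19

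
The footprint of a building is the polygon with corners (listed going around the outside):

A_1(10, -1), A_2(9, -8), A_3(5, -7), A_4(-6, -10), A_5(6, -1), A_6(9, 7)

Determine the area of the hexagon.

74

Apply the shoelace formula: 2A = Σ (x_i·y_{i+1} − x_{i+1}·y_i), indices taken mod 6.
Cross-terms: -71, -23, -92, 66, 51, -79  ⇒  Σ = -148
Area = |Σ|/2 = 74.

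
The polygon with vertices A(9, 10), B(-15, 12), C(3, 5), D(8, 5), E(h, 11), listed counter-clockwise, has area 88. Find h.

13

Write out the shoelace sum; only the two edges meeting at E involve h:
2·Area = [(8·11 − h·5) + (h·10 − 9·11)] + 122
       = 5·h + 111 = 176
⇒ h = 13.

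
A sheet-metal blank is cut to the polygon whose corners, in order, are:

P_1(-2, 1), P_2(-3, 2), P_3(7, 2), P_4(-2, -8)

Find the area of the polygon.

45.5

Apply the shoelace formula: 2A = Σ (x_i·y_{i+1} − x_{i+1}·y_i), indices taken mod 4.
Σ = (-1) + (-20) + (-52) + (-18) = -91
Area = |Σ|/2 = 45.5.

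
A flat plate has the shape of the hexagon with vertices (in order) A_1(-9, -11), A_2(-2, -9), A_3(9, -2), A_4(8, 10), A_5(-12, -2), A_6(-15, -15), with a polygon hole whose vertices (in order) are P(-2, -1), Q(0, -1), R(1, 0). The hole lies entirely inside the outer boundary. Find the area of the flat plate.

Outer boundary:
Apply Gauss's area formula: 2A = Σ (x_i·y_{i+1} − x_{i+1}·y_i), indices taken mod 6.
Σ = (59) + (85) + (106) + (104) + (150) + (30) = 534
Area = |Σ|/2 = 267.
Hole:
Apply the shoelace formula: 2A = Σ (x_i·y_{i+1} − x_{i+1}·y_i), indices taken mod 3.
Cross-terms: 2, 1, -1  ⇒  Σ = 2
Area = |Σ|/2 = 1.
Net area = 267 − 1 = 266.

266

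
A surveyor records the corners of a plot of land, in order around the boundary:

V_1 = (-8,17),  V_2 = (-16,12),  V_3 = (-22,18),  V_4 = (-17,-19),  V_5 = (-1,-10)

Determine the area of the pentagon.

Apply the shoelace (surveyor's) formula: 2A = Σ (x_i·y_{i+1} − x_{i+1}·y_i), indices taken mod 5.
Σ = (176) + (-24) + (724) + (151) + (-97) = 930
Area = |Σ|/2 = 465.

465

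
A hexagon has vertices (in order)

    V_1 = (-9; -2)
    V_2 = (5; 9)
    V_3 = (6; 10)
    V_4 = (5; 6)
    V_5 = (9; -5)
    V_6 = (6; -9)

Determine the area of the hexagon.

Σ = (-71) + (-4) + (-14) + (-79) + (-51) + (-93) = -312
Area = |Σ|/2 = 156.

156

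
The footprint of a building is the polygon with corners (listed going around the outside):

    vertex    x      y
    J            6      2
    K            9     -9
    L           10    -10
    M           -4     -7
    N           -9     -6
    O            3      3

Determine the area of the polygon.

121

Σ = (-72) + (0) + (-110) + (-39) + (-9) + (-12) = -242
Area = |Σ|/2 = 121.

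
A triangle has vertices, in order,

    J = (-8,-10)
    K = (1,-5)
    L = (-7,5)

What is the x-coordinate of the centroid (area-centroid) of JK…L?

Apply the surveyor's formula. First the cross-terms c_i = x_i·y_{i+1} − x_{i+1}·y_i:
  50, -30, 110  ⇒  2A = 130, A = 65.
Then Σ (x_i + x_{i+1})·c_i = -1820, so x̄ = -1820 / (6·65) = -14/3.

-14/3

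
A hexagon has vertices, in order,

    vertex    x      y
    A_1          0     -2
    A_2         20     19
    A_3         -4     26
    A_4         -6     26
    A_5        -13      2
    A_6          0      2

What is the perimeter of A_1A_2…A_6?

98

|A_1A_2| = √((20)² + (21)²) = √841 = 29
|A_2A_3| = √((-24)² + (7)²) = √625 = 25
|A_3A_4| = √((-2)² + (0)²) = √4 = 2
|A_4A_5| = √((-7)² + (-24)²) = √625 = 25
|A_5A_6| = √((13)² + (0)²) = √169 = 13
|A_6A_1| = √((0)² + (-4)²) = √16 = 4
Perimeter = 29 + 25 + 2 + 25 + 13 + 4 = 98.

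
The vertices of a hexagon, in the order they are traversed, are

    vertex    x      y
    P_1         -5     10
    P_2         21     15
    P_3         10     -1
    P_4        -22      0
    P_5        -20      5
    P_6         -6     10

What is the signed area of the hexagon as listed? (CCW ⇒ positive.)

-384

Σ = (-285) + (-171) + (-22) + (-110) + (-170) + (-10) = -768
Signed area = Σ/2 = -384 (negative ⇒ clockwise traversal).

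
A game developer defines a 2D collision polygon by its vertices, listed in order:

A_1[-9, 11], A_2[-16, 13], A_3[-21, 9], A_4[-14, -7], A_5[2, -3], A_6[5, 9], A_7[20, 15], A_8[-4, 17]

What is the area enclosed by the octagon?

Apply the shoelace (surveyor's) formula: 2A = Σ (x_i·y_{i+1} − x_{i+1}·y_i), indices taken mod 8.
Σ = (59) + (129) + (273) + (56) + (33) + (-105) + (400) + (109) = 954
Area = |Σ|/2 = 477.

477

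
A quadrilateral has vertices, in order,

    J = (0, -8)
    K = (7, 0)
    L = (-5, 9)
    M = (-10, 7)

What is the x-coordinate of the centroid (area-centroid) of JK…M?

Apply the shoelace formula. First the cross-terms c_i = x_i·y_{i+1} − x_{i+1}·y_i:
  56, 63, 55, 80  ⇒  2A = 254, A = 127.
Then Σ (x_i + x_{i+1})·c_i = -1107, so x̄ = -1107 / (6·127) = -369/254.

-369/254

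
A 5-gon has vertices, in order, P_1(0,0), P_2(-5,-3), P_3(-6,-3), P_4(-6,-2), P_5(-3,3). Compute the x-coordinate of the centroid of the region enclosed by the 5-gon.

Apply the shoelace formula. First the cross-terms c_i = x_i·y_{i+1} − x_{i+1}·y_i:
  0, -3, -6, -24, 0  ⇒  2A = -33, A = -16.5.
Then Σ (x_i + x_{i+1})·c_i = 321, so x̄ = 321 / (6·(-16.5)) = -107/33.

-107/33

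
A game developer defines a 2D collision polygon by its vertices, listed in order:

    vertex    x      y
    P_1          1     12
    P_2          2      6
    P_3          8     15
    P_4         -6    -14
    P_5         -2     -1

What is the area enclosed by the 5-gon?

51.5

Apply the shoelace formula: 2A = Σ (x_i·y_{i+1} − x_{i+1}·y_i), indices taken mod 5.
P_1→P_2: (1)(6) − (2)(12) = -18
P_2→P_3: (2)(15) − (8)(6) = -18
P_3→P_4: (8)(-14) − (-6)(15) = -22
P_4→P_5: (-6)(-1) − (-2)(-14) = -22
P_5→P_1: (-2)(12) − (1)(-1) = -23
Σ = -103
Area = |Σ|/2 = 51.5.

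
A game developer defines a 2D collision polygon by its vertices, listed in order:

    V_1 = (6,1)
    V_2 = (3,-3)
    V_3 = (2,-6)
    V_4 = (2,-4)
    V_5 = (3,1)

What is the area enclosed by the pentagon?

9

Apply the surveyor's formula: 2A = Σ (x_i·y_{i+1} − x_{i+1}·y_i), indices taken mod 5.
V_1→V_2: (6)(-3) − (3)(1) = -21
V_2→V_3: (3)(-6) − (2)(-3) = -12
V_3→V_4: (2)(-4) − (2)(-6) = 4
V_4→V_5: (2)(1) − (3)(-4) = 14
V_5→V_1: (3)(1) − (6)(1) = -3
Σ = -18
Area = |Σ|/2 = 9.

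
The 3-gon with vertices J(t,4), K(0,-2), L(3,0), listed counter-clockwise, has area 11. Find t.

-2

Write out the shoelace sum; only the two edges meeting at J involve t:
2·Area = [(3·4 − t·0) + (t·(-2) − 0·4)] + 6
       = -2·t + 18 = 22
⇒ t = -2.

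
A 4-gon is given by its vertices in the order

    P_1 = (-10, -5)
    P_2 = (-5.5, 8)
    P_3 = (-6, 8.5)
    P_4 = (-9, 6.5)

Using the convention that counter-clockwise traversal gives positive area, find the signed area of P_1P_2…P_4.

Σ = (-107.5) + (1.25) + (37.5) + (110) = 41.25
Signed area = Σ/2 = 20.625 (positive ⇒ counter-clockwise traversal).

20.625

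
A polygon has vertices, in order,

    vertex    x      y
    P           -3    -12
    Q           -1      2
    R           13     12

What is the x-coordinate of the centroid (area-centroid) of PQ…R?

Apply the shoelace (surveyor's) formula. First the cross-terms c_i = x_i·y_{i+1} − x_{i+1}·y_i:
  -18, -38, -120  ⇒  2A = -176, A = -88.
Then Σ (x_i + x_{i+1})·c_i = -1584, so x̄ = -1584 / (6·(-88)) = 3.

3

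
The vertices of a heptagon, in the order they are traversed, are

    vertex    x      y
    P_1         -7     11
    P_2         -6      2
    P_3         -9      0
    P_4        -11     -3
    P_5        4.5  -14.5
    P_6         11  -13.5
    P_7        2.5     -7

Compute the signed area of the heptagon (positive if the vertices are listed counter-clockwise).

152

Apply Gauss's area formula: 2A = Σ (x_i·y_{i+1} − x_{i+1}·y_i), indices taken mod 7.
Σ = (52) + (18) + (27) + (173) + (98.75) + (-43.25) + (-21.5) = 304
Signed area = Σ/2 = 152 (positive ⇒ counter-clockwise traversal).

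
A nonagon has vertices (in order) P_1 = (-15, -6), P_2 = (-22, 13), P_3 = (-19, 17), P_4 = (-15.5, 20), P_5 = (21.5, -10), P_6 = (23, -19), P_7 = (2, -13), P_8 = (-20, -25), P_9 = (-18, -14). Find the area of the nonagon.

Apply the surveyor's formula: 2A = Σ (x_i·y_{i+1} − x_{i+1}·y_i), indices taken mod 9.
Σ = (-327) + (-127) + (-116.5) + (-275) + (-178.5) + (-261) + (-310) + (-170) + (-102) = -1867
Area = |Σ|/2 = 933.5.

933.5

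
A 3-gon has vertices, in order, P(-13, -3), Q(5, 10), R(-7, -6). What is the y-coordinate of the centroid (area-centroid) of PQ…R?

Apply Gauss's area formula. First the cross-terms c_i = x_i·y_{i+1} − x_{i+1}·y_i:
  -115, 40, -57  ⇒  2A = -132, A = -66.
Then Σ (y_i + y_{i+1})·c_i = -132, so ȳ = -132 / (6·(-66)) = 1/3.

1/3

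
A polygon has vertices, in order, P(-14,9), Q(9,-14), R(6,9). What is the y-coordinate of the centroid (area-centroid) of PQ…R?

Apply the surveyor's formula. First the cross-terms c_i = x_i·y_{i+1} − x_{i+1}·y_i:
  115, 165, 180  ⇒  2A = 460, A = 230.
Then Σ (y_i + y_{i+1})·c_i = 1840, so ȳ = 1840 / (6·230) = 4/3.

4/3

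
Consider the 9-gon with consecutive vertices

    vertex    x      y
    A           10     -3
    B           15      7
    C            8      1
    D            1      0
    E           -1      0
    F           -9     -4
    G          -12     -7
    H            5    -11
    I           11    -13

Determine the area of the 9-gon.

206

Apply Gauss's area formula: 2A = Σ (x_i·y_{i+1} − x_{i+1}·y_i), indices taken mod 9.
Σ = (115) + (-41) + (-1) + (0) + (4) + (15) + (167) + (56) + (97) = 412
Area = |Σ|/2 = 206.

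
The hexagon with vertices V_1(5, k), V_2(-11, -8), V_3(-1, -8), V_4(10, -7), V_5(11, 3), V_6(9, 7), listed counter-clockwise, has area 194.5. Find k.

7

The doubled signed area Σ (x_i y_{i+1} − x_{i+1} y_i) is linear in k.
With k=0 it equals 249; the coefficient of k is 20 (from the two edges through V_1).
So 20·k + 249 = 2·194.5 = 389 ⇒ k = 7.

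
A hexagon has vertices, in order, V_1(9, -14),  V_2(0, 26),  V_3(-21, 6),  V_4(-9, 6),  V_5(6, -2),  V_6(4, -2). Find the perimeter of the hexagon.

114

|V_1V_2| = √((-9)² + (40)²) = √1681 = 41
|V_2V_3| = √((-21)² + (-20)²) = √841 = 29
|V_3V_4| = √((12)² + (0)²) = √144 = 12
|V_4V_5| = √((15)² + (-8)²) = √289 = 17
|V_5V_6| = √((-2)² + (0)²) = √4 = 2
|V_6V_1| = √((5)² + (-12)²) = √169 = 13
Perimeter = 41 + 29 + 12 + 17 + 2 + 13 = 114.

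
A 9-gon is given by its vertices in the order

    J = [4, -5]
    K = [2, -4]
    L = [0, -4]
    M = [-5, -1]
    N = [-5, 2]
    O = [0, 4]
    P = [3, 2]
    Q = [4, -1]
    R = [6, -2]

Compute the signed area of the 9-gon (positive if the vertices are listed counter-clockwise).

-58

Apply the shoelace (surveyor's) formula: 2A = Σ (x_i·y_{i+1} − x_{i+1}·y_i), indices taken mod 9.
J→K: (4)(-4) − (2)(-5) = -6
K→L: (2)(-4) − (0)(-4) = -8
L→M: (0)(-1) − (-5)(-4) = -20
M→N: (-5)(2) − (-5)(-1) = -15
N→O: (-5)(4) − (0)(2) = -20
O→P: (0)(2) − (3)(4) = -12
P→Q: (3)(-1) − (4)(2) = -11
Q→R: (4)(-2) − (6)(-1) = -2
R→J: (6)(-5) − (4)(-2) = -22
Σ = -116
Signed area = Σ/2 = -58 (negative ⇒ clockwise traversal).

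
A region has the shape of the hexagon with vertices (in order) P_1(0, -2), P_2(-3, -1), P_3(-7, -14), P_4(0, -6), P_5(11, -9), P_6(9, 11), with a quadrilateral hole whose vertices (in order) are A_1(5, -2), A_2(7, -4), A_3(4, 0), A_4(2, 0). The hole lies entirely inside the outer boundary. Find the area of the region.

157.5

Outer boundary:
Apply the surveyor's formula: 2A = Σ (x_i·y_{i+1} − x_{i+1}·y_i), indices taken mod 6.
P_1→P_2: (0)(-1) − (-3)(-2) = -6
P_2→P_3: (-3)(-14) − (-7)(-1) = 35
P_3→P_4: (-7)(-6) − (0)(-14) = 42
P_4→P_5: (0)(-9) − (11)(-6) = 66
P_5→P_6: (11)(11) − (9)(-9) = 202
P_6→P_1: (9)(-2) − (0)(11) = -18
Σ = 321
Area = |Σ|/2 = 160.5.
Hole:
Apply Gauss's area formula: 2A = Σ (x_i·y_{i+1} − x_{i+1}·y_i), indices taken mod 4.
Σ = (-6) + (16) + (0) + (-4) = 6
Area = |Σ|/2 = 3.
Net area = 160.5 − 3 = 157.5.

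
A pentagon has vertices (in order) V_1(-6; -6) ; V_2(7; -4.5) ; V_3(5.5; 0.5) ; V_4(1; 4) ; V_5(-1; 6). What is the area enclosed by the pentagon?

85.375

Σ = (69) + (28.25) + (21.5) + (10) + (42) = 170.75
Area = |Σ|/2 = 85.375.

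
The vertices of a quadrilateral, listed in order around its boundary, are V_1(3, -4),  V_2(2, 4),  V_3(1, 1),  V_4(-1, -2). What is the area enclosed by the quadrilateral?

Σ = (20) + (-2) + (-1) + (10) = 27
Area = |Σ|/2 = 13.5.

13.5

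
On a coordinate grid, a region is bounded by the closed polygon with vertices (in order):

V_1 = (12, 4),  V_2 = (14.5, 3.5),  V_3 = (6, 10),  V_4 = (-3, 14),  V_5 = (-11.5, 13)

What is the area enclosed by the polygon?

Apply the shoelace formula: 2A = Σ (x_i·y_{i+1} − x_{i+1}·y_i), indices taken mod 5.
V_1→V_2: (12)(3.5) − (14.5)(4) = -16
V_2→V_3: (14.5)(10) − (6)(3.5) = 124
V_3→V_4: (6)(14) − (-3)(10) = 114
V_4→V_5: (-3)(13) − (-11.5)(14) = 122
V_5→V_1: (-11.5)(4) − (12)(13) = -202
Σ = 142
Area = |Σ|/2 = 71.

71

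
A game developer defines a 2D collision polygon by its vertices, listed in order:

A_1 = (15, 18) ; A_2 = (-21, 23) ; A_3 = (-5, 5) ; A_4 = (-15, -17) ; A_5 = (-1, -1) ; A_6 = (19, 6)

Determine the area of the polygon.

Cross-terms: 723, 10, 160, -2, 13, 252  ⇒  Σ = 1156
Area = |Σ|/2 = 578.

578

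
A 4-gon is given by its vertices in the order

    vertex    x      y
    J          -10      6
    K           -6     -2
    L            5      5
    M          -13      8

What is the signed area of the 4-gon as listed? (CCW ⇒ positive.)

71.5

Apply Gauss's area formula: 2A = Σ (x_i·y_{i+1} − x_{i+1}·y_i), indices taken mod 4.
Σ = (56) + (-20) + (105) + (2) = 143
Signed area = Σ/2 = 71.5 (positive ⇒ counter-clockwise traversal).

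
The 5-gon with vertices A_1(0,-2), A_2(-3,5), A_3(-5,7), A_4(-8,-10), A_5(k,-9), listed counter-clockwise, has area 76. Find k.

The doubled signed area Σ (x_i y_{i+1} − x_{i+1} y_i) is linear in k.
With k=0 it equals 176; the coefficient of k is 8 (from the two edges through A_5).
So 8·k + 176 = 2·76 = 152 ⇒ k = -3.

-3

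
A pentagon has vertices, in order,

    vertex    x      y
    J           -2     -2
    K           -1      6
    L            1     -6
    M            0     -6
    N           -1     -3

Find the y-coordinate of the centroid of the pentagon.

Apply the shoelace (surveyor's) formula. First the cross-terms c_i = x_i·y_{i+1} − x_{i+1}·y_i:
  -14, 0, -6, -6, -4  ⇒  2A = -30, A = -15.
Then Σ (y_i + y_{i+1})·c_i = 90, so ȳ = 90 / (6·(-15)) = -1.

-1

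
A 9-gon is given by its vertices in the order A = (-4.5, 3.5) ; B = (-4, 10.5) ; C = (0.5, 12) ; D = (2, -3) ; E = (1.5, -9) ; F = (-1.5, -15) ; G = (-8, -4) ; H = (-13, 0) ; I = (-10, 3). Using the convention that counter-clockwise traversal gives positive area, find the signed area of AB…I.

Cross-terms: -33.25, -53.25, -25.5, -13.5, -36, -114, -52, -39, -21.5  ⇒  Σ = -388
Signed area = Σ/2 = -194 (negative ⇒ clockwise traversal).

-194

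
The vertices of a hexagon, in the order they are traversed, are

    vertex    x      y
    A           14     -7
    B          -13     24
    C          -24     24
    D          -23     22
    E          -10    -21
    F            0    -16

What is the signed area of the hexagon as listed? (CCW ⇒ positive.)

810

Apply Gauss's area formula: 2A = Σ (x_i·y_{i+1} − x_{i+1}·y_i), indices taken mod 6.
Σ = (245) + (264) + (24) + (703) + (160) + (224) = 1620
Signed area = Σ/2 = 810 (positive ⇒ counter-clockwise traversal).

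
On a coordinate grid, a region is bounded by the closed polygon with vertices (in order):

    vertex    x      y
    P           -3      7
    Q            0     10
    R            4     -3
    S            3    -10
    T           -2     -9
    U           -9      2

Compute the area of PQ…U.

Σ = (-30) + (-40) + (-31) + (-47) + (-85) + (-57) = -290
Area = |Σ|/2 = 145.

145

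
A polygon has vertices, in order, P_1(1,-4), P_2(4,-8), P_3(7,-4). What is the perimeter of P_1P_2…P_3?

|P_1P_2| = √((3)² + (-4)²) = √25 = 5
|P_2P_3| = √((3)² + (4)²) = √25 = 5
|P_3P_1| = √((-6)² + (0)²) = √36 = 6
Perimeter = 5 + 5 + 6 = 16.

16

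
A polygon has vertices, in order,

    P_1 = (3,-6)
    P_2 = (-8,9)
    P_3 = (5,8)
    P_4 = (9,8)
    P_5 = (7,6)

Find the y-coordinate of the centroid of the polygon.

307/84

Apply the shoelace (surveyor's) formula. First the cross-terms c_i = x_i·y_{i+1} − x_{i+1}·y_i:
  -21, -109, -32, -2, -60  ⇒  2A = -224, A = -112.
Then Σ (y_i + y_{i+1})·c_i = -2456, so ȳ = -2456 / (6·(-112)) = 307/84.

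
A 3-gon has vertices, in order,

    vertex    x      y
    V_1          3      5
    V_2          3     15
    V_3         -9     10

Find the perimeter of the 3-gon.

|V_1V_2| = √((0)² + (10)²) = √100 = 10
|V_2V_3| = √((-12)² + (-5)²) = √169 = 13
|V_3V_1| = √((12)² + (-5)²) = √169 = 13
Perimeter = 10 + 13 + 13 = 36.

36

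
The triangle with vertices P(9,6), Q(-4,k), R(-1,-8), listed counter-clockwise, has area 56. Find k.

-1

Write out the shoelace sum; only the two edges meeting at Q involve k:
2·Area = [(9·k − (-4)·6) + ((-4)·(-8) − (-1)·k)] + 66
       = 10·k + 122 = 112
⇒ k = -1.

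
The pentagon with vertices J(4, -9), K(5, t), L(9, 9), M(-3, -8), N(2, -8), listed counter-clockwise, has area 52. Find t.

-1

The doubled signed area Σ (x_i y_{i+1} − x_{i+1} y_i) is linear in t.
With t=0 it equals 99; the coefficient of t is -5 (from the two edges through K).
So -5·t + 99 = 2·52 = 104 ⇒ t = -1.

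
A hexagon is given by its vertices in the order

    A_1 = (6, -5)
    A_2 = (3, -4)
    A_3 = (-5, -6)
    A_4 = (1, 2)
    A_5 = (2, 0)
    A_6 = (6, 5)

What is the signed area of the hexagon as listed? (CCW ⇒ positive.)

-52.5

Apply the shoelace (surveyor's) formula: 2A = Σ (x_i·y_{i+1} − x_{i+1}·y_i), indices taken mod 6.
Σ = (-9) + (-38) + (-4) + (-4) + (10) + (-60) = -105
Signed area = Σ/2 = -52.5 (negative ⇒ clockwise traversal).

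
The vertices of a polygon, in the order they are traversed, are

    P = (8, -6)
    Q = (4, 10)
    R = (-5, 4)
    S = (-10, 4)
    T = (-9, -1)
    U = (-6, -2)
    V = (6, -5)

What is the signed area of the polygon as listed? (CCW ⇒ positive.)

147

Σ = (104) + (66) + (20) + (46) + (12) + (42) + (4) = 294
Signed area = Σ/2 = 147 (positive ⇒ counter-clockwise traversal).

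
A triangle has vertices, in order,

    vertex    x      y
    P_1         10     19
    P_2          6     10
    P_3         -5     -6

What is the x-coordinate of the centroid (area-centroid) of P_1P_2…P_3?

11/3

Apply the shoelace (surveyor's) formula. First the cross-terms c_i = x_i·y_{i+1} − x_{i+1}·y_i:
  -14, 14, -35  ⇒  2A = -35, A = -17.5.
Then Σ (x_i + x_{i+1})·c_i = -385, so x̄ = -385 / (6·(-17.5)) = 11/3.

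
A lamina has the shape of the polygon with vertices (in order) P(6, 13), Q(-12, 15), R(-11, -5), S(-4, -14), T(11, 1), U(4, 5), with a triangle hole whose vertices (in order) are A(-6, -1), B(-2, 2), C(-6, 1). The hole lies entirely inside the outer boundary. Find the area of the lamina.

Outer boundary:
Cross-terms: 246, 225, 134, 150, 51, 22  ⇒  Σ = 828
Area = |Σ|/2 = 414.
Hole:
Apply the shoelace formula: 2A = Σ (x_i·y_{i+1} − x_{i+1}·y_i), indices taken mod 3.
Σ = (-14) + (10) + (12) = 8
Area = |Σ|/2 = 4.
Net area = 414 − 4 = 410.

410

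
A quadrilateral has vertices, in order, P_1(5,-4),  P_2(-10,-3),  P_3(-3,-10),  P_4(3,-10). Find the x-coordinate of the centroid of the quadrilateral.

-302/201

Apply the shoelace (surveyor's) formula. First the cross-terms c_i = x_i·y_{i+1} − x_{i+1}·y_i:
  -55, 91, 60, 38  ⇒  2A = 134, A = 67.
Then Σ (x_i + x_{i+1})·c_i = -604, so x̄ = -604 / (6·67) = -302/201.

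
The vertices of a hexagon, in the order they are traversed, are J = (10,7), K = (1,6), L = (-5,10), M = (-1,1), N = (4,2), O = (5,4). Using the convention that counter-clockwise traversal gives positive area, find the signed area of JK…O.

46.5

Apply the shoelace (surveyor's) formula: 2A = Σ (x_i·y_{i+1} − x_{i+1}·y_i), indices taken mod 6.
Σ = (53) + (40) + (5) + (-6) + (6) + (-5) = 93
Signed area = Σ/2 = 46.5 (positive ⇒ counter-clockwise traversal).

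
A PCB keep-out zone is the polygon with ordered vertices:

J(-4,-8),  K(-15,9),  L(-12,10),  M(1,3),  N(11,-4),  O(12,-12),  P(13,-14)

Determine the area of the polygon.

268.5

Cross-terms: -156, -42, -46, -37, -84, -12, -160  ⇒  Σ = -537
Area = |Σ|/2 = 268.5.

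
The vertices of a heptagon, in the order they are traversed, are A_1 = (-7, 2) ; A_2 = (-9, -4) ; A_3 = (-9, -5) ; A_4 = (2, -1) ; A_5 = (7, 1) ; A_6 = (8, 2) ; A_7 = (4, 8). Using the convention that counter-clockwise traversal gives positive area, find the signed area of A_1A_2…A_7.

Apply Gauss's area formula: 2A = Σ (x_i·y_{i+1} − x_{i+1}·y_i), indices taken mod 7.
A_1→A_2: (-7)(-4) − (-9)(2) = 46
A_2→A_3: (-9)(-5) − (-9)(-4) = 9
A_3→A_4: (-9)(-1) − (2)(-5) = 19
A_4→A_5: (2)(1) − (7)(-1) = 9
A_5→A_6: (7)(2) − (8)(1) = 6
A_6→A_7: (8)(8) − (4)(2) = 56
A_7→A_1: (4)(2) − (-7)(8) = 64
Σ = 209
Signed area = Σ/2 = 104.5 (positive ⇒ counter-clockwise traversal).

104.5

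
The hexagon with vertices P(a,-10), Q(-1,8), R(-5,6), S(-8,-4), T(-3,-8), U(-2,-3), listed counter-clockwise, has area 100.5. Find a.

The doubled signed area Σ (x_i y_{i+1} − x_{i+1} y_i) is linear in a.
With a=0 it equals 157; the coefficient of a is 11 (from the two edges through P).
So 11·a + 157 = 2·100.5 = 201 ⇒ a = 4.

4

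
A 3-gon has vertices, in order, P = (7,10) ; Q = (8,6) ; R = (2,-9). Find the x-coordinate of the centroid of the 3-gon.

17/3

Apply the shoelace formula. First the cross-terms c_i = x_i·y_{i+1} − x_{i+1}·y_i:
  -38, -84, 83  ⇒  2A = -39, A = -19.5.
Then Σ (x_i + x_{i+1})·c_i = -663, so x̄ = -663 / (6·(-19.5)) = 17/3.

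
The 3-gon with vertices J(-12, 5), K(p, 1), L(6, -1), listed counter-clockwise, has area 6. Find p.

Write out the shoelace sum; only the two edges meeting at K involve p:
2·Area = [((-12)·1 − p·5) + (p·(-1) − 6·1)] + 18
       = -6·p + 0 = 12
⇒ p = -2.

-2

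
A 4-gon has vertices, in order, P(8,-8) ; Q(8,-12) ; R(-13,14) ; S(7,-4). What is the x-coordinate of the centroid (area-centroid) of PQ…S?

188/219

Apply the shoelace (surveyor's) formula. First the cross-terms c_i = x_i·y_{i+1} − x_{i+1}·y_i:
  -32, -44, -46, -24  ⇒  2A = -146, A = -73.
Then Σ (x_i + x_{i+1})·c_i = -376, so x̄ = -376 / (6·(-73)) = 188/219.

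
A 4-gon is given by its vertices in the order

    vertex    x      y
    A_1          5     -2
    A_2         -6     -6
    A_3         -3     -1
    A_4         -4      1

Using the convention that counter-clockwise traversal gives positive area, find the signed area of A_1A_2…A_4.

-29

Apply the surveyor's formula: 2A = Σ (x_i·y_{i+1} − x_{i+1}·y_i), indices taken mod 4.
Σ = (-42) + (-12) + (-7) + (3) = -58
Signed area = Σ/2 = -29 (negative ⇒ clockwise traversal).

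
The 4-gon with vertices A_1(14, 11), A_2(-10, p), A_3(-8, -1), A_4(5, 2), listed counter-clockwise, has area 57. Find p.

-1

Write out the shoelace sum; only the two edges meeting at A_2 involve p:
2·Area = [(14·p − (-10)·11) + ((-10)·(-1) − (-8)·p)] + 16
       = 22·p + 136 = 114
⇒ p = -1.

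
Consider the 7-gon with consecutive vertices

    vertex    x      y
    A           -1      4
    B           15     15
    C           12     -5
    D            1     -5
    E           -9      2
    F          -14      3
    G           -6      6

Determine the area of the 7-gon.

Cross-terms: -75, -255, -55, -43, 1, -66, -18  ⇒  Σ = -511
Area = |Σ|/2 = 255.5.

255.5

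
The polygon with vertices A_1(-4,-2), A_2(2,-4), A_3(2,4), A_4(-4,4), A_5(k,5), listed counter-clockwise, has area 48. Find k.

The doubled signed area Σ (x_i y_{i+1} − x_{i+1} y_i) is linear in k.
With k=0 it equals 60; the coefficient of k is -6 (from the two edges through A_5).
So -6·k + 60 = 2·48 = 96 ⇒ k = -6.

-6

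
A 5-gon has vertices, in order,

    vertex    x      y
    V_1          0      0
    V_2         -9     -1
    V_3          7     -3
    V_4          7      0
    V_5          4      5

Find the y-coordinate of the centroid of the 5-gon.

-4/45

Apply the surveyor's formula. First the cross-terms c_i = x_i·y_{i+1} − x_{i+1}·y_i:
  0, 34, 21, 35, 0  ⇒  2A = 90, A = 45.
Then Σ (y_i + y_{i+1})·c_i = -24, so ȳ = -24 / (6·45) = -4/45.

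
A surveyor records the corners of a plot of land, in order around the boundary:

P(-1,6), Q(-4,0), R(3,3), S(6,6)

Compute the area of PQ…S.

27

Apply Gauss's area formula: 2A = Σ (x_i·y_{i+1} − x_{i+1}·y_i), indices taken mod 4.
P→Q: (-1)(0) − (-4)(6) = 24
Q→R: (-4)(3) − (3)(0) = -12
R→S: (3)(6) − (6)(3) = 0
S→P: (6)(6) − (-1)(6) = 42
Σ = 54
Area = |Σ|/2 = 27.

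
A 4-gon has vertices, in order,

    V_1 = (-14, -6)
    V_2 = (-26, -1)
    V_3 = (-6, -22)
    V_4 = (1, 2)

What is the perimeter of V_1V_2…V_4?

84

|V_1V_2| = √((-12)² + (5)²) = √169 = 13
|V_2V_3| = √((20)² + (-21)²) = √841 = 29
|V_3V_4| = √((7)² + (24)²) = √625 = 25
|V_4V_1| = √((-15)² + (-8)²) = √289 = 17
Perimeter = 13 + 29 + 25 + 17 = 84.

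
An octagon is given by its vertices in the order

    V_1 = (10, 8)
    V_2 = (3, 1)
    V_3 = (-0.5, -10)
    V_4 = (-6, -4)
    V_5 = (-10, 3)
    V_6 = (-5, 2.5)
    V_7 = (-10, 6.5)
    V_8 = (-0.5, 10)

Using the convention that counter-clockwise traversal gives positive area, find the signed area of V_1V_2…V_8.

-188.875

V_1→V_2: (10)(1) − (3)(8) = -14
V_2→V_3: (3)(-10) − (-0.5)(1) = -29.5
V_3→V_4: (-0.5)(-4) − (-6)(-10) = -58
V_4→V_5: (-6)(3) − (-10)(-4) = -58
V_5→V_6: (-10)(2.5) − (-5)(3) = -10
V_6→V_7: (-5)(6.5) − (-10)(2.5) = -7.5
V_7→V_8: (-10)(10) − (-0.5)(6.5) = -96.75
V_8→V_1: (-0.5)(8) − (10)(10) = -104
Σ = -377.75
Signed area = Σ/2 = -188.875 (negative ⇒ clockwise traversal).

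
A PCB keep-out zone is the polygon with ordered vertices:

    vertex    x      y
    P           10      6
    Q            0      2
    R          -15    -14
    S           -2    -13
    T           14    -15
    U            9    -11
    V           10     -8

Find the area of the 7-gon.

Apply the surveyor's formula: 2A = Σ (x_i·y_{i+1} − x_{i+1}·y_i), indices taken mod 7.
Σ = (20) + (30) + (167) + (212) + (-19) + (38) + (140) = 588
Area = |Σ|/2 = 294.

294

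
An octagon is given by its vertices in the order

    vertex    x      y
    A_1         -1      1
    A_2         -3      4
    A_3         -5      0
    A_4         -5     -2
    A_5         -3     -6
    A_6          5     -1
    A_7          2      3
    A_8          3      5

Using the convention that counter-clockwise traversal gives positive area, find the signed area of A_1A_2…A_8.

56

Apply Gauss's area formula: 2A = Σ (x_i·y_{i+1} − x_{i+1}·y_i), indices taken mod 8.
Σ = (-1) + (20) + (10) + (24) + (33) + (17) + (1) + (8) = 112
Signed area = Σ/2 = 56 (positive ⇒ counter-clockwise traversal).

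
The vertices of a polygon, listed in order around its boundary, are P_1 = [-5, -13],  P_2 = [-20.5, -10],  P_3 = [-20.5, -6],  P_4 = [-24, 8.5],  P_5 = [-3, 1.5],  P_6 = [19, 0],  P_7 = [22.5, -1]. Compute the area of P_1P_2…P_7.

Cross-terms: -216.5, -82, -318.25, -10.5, -28.5, -19, -297.5  ⇒  Σ = -972.25
Area = |Σ|/2 = 486.125.

486.125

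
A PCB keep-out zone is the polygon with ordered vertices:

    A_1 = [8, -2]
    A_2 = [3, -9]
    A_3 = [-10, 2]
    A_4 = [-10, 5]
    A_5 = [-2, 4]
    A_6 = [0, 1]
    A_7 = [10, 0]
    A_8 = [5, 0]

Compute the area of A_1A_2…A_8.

116

Cross-terms: -66, -84, -30, -30, -2, -10, 0, -10  ⇒  Σ = -232
Area = |Σ|/2 = 116.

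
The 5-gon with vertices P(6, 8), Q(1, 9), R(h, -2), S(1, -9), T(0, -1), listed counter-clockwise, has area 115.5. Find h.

-10

The doubled signed area Σ (x_i y_{i+1} − x_{i+1} y_i) is linear in h.
With h=0 it equals 51; the coefficient of h is -18 (from the two edges through R).
So -18·h + 51 = 2·115.5 = 231 ⇒ h = -10.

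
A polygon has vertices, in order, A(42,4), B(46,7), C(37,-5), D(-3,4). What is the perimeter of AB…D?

106

|AB| = √((4)² + (3)²) = √25 = 5
|BC| = √((-9)² + (-12)²) = √225 = 15
|CD| = √((-40)² + (9)²) = √1681 = 41
|DA| = √((45)² + (0)²) = √2025 = 45
Perimeter = 5 + 15 + 41 + 45 = 106.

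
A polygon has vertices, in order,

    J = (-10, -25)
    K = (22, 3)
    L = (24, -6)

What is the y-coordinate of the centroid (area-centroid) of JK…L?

-28/3

Apply the shoelace (surveyor's) formula. First the cross-terms c_i = x_i·y_{i+1} − x_{i+1}·y_i:
  520, -204, -660  ⇒  2A = -344, A = -172.
Then Σ (y_i + y_{i+1})·c_i = 9632, so ȳ = 9632 / (6·(-172)) = -28/3.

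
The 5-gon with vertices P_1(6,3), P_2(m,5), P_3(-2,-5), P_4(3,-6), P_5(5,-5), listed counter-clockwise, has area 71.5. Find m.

-2

The doubled signed area Σ (x_i y_{i+1} − x_{i+1} y_i) is linear in m.
With m=0 it equals 127; the coefficient of m is -8 (from the two edges through P_2).
So -8·m + 127 = 2·71.5 = 143 ⇒ m = -2.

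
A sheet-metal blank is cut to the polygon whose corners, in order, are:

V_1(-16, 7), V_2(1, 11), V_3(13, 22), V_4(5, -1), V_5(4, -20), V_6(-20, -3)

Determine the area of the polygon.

561.5

Apply the surveyor's formula: 2A = Σ (x_i·y_{i+1} − x_{i+1}·y_i), indices taken mod 6.
Cross-terms: -183, -121, -123, -96, -412, -188  ⇒  Σ = -1123
Area = |Σ|/2 = 561.5.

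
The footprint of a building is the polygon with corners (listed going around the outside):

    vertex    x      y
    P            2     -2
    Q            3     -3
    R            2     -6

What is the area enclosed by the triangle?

Σ = (0) + (-12) + (8) = -4
Area = |Σ|/2 = 2.

2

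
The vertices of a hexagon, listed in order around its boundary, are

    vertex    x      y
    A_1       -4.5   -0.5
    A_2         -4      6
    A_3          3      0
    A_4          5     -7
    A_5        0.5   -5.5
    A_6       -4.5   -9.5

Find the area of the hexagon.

81

Cross-terms: -29, -18, -21, -24, -29.5, -40.5  ⇒  Σ = -162
Area = |Σ|/2 = 81.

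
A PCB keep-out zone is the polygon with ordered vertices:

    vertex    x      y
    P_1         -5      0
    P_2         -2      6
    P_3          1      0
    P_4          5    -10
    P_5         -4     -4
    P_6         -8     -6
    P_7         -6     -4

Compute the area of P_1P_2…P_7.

Apply Gauss's area formula: 2A = Σ (x_i·y_{i+1} − x_{i+1}·y_i), indices taken mod 7.
Cross-terms: -30, -6, -10, -60, -8, -4, -20  ⇒  Σ = -138
Area = |Σ|/2 = 69.

69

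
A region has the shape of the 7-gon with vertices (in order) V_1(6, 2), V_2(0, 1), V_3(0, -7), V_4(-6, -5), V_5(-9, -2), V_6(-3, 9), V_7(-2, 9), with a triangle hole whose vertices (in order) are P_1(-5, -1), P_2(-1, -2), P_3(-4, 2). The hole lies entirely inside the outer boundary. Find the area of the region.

105

Outer boundary:
Σ = (6) + (0) + (-42) + (-33) + (-87) + (-9) + (-58) = -223
Area = |Σ|/2 = 111.5.
Hole:
Apply the shoelace (surveyor's) formula: 2A = Σ (x_i·y_{i+1} − x_{i+1}·y_i), indices taken mod 3.
Σ = (9) + (-10) + (14) = 13
Area = |Σ|/2 = 6.5.
Net area = 111.5 − 6.5 = 105.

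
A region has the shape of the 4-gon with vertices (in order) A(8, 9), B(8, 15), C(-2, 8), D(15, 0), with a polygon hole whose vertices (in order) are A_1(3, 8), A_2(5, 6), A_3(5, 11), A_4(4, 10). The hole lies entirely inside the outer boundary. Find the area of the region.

Outer boundary:
Σ = (48) + (94) + (-120) + (135) = 157
Area = |Σ|/2 = 78.5.
Hole:
A_1→A_2: (3)(6) − (5)(8) = -22
A_2→A_3: (5)(11) − (5)(6) = 25
A_3→A_4: (5)(10) − (4)(11) = 6
A_4→A_1: (4)(8) − (3)(10) = 2
Σ = 11
Area = |Σ|/2 = 5.5.
Net area = 78.5 − 5.5 = 73.

73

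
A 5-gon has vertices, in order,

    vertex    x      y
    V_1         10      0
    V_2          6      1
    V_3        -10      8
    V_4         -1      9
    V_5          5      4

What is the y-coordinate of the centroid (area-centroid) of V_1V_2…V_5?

553/103

Apply the shoelace (surveyor's) formula. First the cross-terms c_i = x_i·y_{i+1} − x_{i+1}·y_i:
  10, 58, -82, -49, -40  ⇒  2A = -103, A = -51.5.
Then Σ (y_i + y_{i+1})·c_i = -1659, so ȳ = -1659 / (6·(-51.5)) = 553/103.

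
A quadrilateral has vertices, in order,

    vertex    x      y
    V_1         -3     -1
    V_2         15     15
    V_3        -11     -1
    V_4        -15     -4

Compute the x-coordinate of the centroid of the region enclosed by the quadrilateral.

Apply the surveyor's formula. First the cross-terms c_i = x_i·y_{i+1} − x_{i+1}·y_i:
  -30, 150, 29, 3  ⇒  2A = 152, A = 76.
Then Σ (x_i + x_{i+1})·c_i = -568, so x̄ = -568 / (6·76) = -71/57.

-71/57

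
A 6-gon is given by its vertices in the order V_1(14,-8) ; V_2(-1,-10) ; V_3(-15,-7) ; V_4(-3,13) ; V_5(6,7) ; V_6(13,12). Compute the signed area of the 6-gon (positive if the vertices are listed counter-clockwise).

V_1→V_2: (14)(-10) − (-1)(-8) = -148
V_2→V_3: (-1)(-7) − (-15)(-10) = -143
V_3→V_4: (-15)(13) − (-3)(-7) = -216
V_4→V_5: (-3)(7) − (6)(13) = -99
V_5→V_6: (6)(12) − (13)(7) = -19
V_6→V_1: (13)(-8) − (14)(12) = -272
Σ = -897
Signed area = Σ/2 = -448.5 (negative ⇒ clockwise traversal).

-448.5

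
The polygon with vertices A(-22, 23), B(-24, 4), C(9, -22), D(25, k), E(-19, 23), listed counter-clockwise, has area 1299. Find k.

16

The doubled signed area Σ (x_i y_{i+1} − x_{i+1} y_i) is linear in k.
With k=0 it equals 2150; the coefficient of k is 28 (from the two edges through D).
So 28·k + 2150 = 2·1299 = 2598 ⇒ k = 16.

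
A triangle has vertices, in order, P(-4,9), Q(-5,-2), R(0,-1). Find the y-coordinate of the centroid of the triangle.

Apply the surveyor's formula. First the cross-terms c_i = x_i·y_{i+1} − x_{i+1}·y_i:
  53, 5, -4  ⇒  2A = 54, A = 27.
Then Σ (y_i + y_{i+1})·c_i = 324, so ȳ = 324 / (6·27) = 2.

2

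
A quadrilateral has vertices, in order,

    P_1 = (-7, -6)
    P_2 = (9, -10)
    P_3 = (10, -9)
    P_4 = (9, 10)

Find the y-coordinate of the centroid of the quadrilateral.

Apply the shoelace (surveyor's) formula. First the cross-terms c_i = x_i·y_{i+1} − x_{i+1}·y_i:
  124, 19, 181, 16  ⇒  2A = 340, A = 170.
Then Σ (y_i + y_{i+1})·c_i = -2100, so ȳ = -2100 / (6·170) = -35/17.

-35/17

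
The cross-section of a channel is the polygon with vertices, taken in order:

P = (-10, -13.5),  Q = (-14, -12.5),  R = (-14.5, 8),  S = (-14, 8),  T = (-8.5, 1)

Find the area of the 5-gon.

Σ = (-64) + (-293.25) + (-4) + (54) + (124.75) = -182.5
Area = |Σ|/2 = 91.25.

91.25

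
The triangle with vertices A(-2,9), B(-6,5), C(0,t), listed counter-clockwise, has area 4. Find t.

Write out the shoelace sum; only the two edges meeting at C involve t:
2·Area = [((-6)·t − 0·5) + (0·9 − (-2)·t)] + 44
       = -4·t + 44 = 8
⇒ t = 9.

9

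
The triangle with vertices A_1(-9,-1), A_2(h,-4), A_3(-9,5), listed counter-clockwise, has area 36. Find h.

3

The doubled signed area Σ (x_i y_{i+1} − x_{i+1} y_i) is linear in h.
With h=0 it equals 54; the coefficient of h is 6 (from the two edges through A_2).
So 6·h + 54 = 2·36 = 72 ⇒ h = 3.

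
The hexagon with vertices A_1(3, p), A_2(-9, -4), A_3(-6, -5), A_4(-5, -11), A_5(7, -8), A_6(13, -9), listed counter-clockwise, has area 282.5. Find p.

15

The doubled signed area Σ (x_i y_{i+1} − x_{i+1} y_i) is linear in p.
With p=0 it equals 235; the coefficient of p is 22 (from the two edges through A_1).
So 22·p + 235 = 2·282.5 = 565 ⇒ p = 15.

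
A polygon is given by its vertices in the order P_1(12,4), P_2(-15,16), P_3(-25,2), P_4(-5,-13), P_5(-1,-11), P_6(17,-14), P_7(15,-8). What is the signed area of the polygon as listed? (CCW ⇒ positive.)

715

Cross-terms: 252, 370, 335, 42, 201, 74, 156  ⇒  Σ = 1430
Signed area = Σ/2 = 715 (positive ⇒ counter-clockwise traversal).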